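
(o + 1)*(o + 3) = o^2 + 4*o + 3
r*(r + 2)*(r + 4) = r^3 + 6*r^2 + 8*r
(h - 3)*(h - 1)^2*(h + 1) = h^4 - 4*h^3 + 2*h^2 + 4*h - 3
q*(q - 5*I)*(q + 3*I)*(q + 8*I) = q^4 + 6*I*q^3 + 31*q^2 + 120*I*q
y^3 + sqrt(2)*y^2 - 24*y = y*(y - 3*sqrt(2))*(y + 4*sqrt(2))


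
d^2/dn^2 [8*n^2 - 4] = 16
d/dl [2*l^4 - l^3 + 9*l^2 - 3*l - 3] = 8*l^3 - 3*l^2 + 18*l - 3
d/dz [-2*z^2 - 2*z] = -4*z - 2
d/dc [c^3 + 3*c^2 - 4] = 3*c*(c + 2)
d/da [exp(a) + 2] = exp(a)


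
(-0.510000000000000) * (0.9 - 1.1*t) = 0.561*t - 0.459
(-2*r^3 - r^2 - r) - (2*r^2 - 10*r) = -2*r^3 - 3*r^2 + 9*r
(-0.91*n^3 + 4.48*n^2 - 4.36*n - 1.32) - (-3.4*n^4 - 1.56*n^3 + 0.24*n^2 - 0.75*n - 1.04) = 3.4*n^4 + 0.65*n^3 + 4.24*n^2 - 3.61*n - 0.28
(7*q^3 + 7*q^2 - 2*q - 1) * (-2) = -14*q^3 - 14*q^2 + 4*q + 2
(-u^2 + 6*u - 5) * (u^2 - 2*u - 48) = -u^4 + 8*u^3 + 31*u^2 - 278*u + 240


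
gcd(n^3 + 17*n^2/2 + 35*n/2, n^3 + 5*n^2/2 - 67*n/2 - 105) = n^2 + 17*n/2 + 35/2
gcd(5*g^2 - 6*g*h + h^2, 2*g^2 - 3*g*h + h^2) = g - h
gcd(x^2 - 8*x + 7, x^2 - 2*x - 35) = x - 7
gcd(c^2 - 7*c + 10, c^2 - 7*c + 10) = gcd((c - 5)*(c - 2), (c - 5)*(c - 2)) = c^2 - 7*c + 10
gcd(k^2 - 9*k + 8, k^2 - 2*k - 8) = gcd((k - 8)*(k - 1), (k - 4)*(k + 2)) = 1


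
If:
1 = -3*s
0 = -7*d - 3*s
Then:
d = 1/7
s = -1/3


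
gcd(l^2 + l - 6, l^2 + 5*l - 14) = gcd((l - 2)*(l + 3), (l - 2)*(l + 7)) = l - 2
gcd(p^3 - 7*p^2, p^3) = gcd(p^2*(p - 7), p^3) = p^2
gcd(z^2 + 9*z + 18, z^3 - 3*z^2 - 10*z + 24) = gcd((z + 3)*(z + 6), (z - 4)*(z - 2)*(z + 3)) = z + 3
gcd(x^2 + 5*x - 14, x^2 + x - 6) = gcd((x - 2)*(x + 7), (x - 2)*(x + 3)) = x - 2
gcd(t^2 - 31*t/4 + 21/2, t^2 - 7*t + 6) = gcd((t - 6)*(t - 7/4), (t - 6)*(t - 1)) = t - 6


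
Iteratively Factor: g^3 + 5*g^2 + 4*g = (g + 4)*(g^2 + g) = g*(g + 4)*(g + 1)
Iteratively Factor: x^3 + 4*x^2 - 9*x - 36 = (x - 3)*(x^2 + 7*x + 12) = (x - 3)*(x + 4)*(x + 3)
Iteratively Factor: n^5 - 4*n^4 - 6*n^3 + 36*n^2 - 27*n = (n - 3)*(n^4 - n^3 - 9*n^2 + 9*n) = (n - 3)^2*(n^3 + 2*n^2 - 3*n) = (n - 3)^2*(n - 1)*(n^2 + 3*n) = n*(n - 3)^2*(n - 1)*(n + 3)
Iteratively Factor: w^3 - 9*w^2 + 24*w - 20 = (w - 2)*(w^2 - 7*w + 10) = (w - 2)^2*(w - 5)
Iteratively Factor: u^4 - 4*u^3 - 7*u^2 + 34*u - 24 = (u - 1)*(u^3 - 3*u^2 - 10*u + 24) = (u - 2)*(u - 1)*(u^2 - u - 12) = (u - 2)*(u - 1)*(u + 3)*(u - 4)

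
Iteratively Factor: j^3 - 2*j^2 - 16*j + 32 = (j + 4)*(j^2 - 6*j + 8) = (j - 2)*(j + 4)*(j - 4)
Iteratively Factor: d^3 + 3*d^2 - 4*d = (d - 1)*(d^2 + 4*d) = (d - 1)*(d + 4)*(d)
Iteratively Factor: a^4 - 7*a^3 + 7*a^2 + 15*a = (a)*(a^3 - 7*a^2 + 7*a + 15) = a*(a + 1)*(a^2 - 8*a + 15) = a*(a - 5)*(a + 1)*(a - 3)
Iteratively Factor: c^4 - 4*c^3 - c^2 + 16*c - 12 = (c - 1)*(c^3 - 3*c^2 - 4*c + 12) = (c - 1)*(c + 2)*(c^2 - 5*c + 6) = (c - 2)*(c - 1)*(c + 2)*(c - 3)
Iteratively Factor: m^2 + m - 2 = (m - 1)*(m + 2)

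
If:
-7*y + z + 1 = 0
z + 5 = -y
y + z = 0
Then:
No Solution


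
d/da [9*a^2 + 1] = 18*a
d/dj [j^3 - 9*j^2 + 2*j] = 3*j^2 - 18*j + 2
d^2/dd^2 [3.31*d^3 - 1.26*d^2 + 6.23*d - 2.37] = 19.86*d - 2.52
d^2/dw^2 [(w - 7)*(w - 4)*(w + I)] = 6*w - 22 + 2*I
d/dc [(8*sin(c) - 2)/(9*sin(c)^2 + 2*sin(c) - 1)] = 4*(-18*sin(c)^2 + 9*sin(c) - 1)*cos(c)/(9*sin(c)^2 + 2*sin(c) - 1)^2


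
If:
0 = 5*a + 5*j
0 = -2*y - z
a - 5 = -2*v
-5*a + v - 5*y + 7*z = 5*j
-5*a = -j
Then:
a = 0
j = 0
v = 5/2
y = 5/38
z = -5/19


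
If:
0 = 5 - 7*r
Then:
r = 5/7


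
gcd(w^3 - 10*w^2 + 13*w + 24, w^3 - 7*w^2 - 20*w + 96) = w^2 - 11*w + 24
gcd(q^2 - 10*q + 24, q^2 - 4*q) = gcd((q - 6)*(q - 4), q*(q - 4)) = q - 4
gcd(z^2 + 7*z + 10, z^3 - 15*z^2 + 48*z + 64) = 1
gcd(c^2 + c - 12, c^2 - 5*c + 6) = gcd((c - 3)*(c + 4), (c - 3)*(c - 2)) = c - 3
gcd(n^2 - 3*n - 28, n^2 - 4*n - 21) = n - 7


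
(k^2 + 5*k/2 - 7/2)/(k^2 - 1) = (k + 7/2)/(k + 1)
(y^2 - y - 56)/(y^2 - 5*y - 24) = (y + 7)/(y + 3)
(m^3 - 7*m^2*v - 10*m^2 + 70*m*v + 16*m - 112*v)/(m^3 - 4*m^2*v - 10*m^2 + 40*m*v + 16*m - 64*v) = (-m + 7*v)/(-m + 4*v)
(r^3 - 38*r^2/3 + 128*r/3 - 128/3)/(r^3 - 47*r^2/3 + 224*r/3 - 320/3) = (r - 2)/(r - 5)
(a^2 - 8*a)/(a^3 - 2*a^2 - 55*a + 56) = a/(a^2 + 6*a - 7)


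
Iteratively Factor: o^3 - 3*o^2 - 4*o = (o)*(o^2 - 3*o - 4) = o*(o - 4)*(o + 1)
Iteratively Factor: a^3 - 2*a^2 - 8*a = (a)*(a^2 - 2*a - 8) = a*(a - 4)*(a + 2)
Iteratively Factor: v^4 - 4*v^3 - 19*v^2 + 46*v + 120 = (v - 5)*(v^3 + v^2 - 14*v - 24) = (v - 5)*(v - 4)*(v^2 + 5*v + 6) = (v - 5)*(v - 4)*(v + 2)*(v + 3)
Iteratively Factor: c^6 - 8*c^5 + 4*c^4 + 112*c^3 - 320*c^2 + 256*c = (c + 4)*(c^5 - 12*c^4 + 52*c^3 - 96*c^2 + 64*c) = (c - 2)*(c + 4)*(c^4 - 10*c^3 + 32*c^2 - 32*c) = (c - 2)^2*(c + 4)*(c^3 - 8*c^2 + 16*c) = c*(c - 2)^2*(c + 4)*(c^2 - 8*c + 16) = c*(c - 4)*(c - 2)^2*(c + 4)*(c - 4)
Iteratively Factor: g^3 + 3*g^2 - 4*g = (g - 1)*(g^2 + 4*g) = g*(g - 1)*(g + 4)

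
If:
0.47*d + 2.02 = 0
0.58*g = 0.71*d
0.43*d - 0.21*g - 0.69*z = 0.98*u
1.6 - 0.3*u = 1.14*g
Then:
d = -4.30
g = -5.26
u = 25.33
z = -37.05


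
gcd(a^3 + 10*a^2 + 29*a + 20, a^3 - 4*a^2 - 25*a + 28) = a + 4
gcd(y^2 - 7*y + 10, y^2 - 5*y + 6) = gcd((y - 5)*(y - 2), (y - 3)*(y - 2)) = y - 2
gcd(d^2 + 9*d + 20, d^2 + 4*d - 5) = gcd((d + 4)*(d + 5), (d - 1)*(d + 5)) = d + 5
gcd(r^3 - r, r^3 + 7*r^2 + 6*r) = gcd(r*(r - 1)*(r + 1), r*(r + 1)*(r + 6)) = r^2 + r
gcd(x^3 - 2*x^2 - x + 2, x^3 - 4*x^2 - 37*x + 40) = x - 1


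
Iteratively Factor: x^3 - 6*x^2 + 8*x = (x - 4)*(x^2 - 2*x) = x*(x - 4)*(x - 2)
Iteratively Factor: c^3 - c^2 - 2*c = (c - 2)*(c^2 + c) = (c - 2)*(c + 1)*(c)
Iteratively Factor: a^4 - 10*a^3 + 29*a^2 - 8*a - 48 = (a - 3)*(a^3 - 7*a^2 + 8*a + 16) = (a - 3)*(a + 1)*(a^2 - 8*a + 16) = (a - 4)*(a - 3)*(a + 1)*(a - 4)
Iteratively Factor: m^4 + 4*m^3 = (m + 4)*(m^3) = m*(m + 4)*(m^2) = m^2*(m + 4)*(m)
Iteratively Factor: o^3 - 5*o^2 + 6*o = (o)*(o^2 - 5*o + 6) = o*(o - 2)*(o - 3)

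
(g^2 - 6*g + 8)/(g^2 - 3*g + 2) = (g - 4)/(g - 1)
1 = 1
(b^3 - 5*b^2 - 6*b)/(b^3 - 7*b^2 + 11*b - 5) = b*(b^2 - 5*b - 6)/(b^3 - 7*b^2 + 11*b - 5)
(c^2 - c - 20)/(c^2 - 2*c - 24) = (c - 5)/(c - 6)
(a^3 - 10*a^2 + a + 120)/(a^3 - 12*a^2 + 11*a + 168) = (a - 5)/(a - 7)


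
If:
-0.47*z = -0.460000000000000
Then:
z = 0.98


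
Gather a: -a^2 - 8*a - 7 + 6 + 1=-a^2 - 8*a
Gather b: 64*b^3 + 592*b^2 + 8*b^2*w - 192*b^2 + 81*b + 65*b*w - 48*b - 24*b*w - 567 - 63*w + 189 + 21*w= 64*b^3 + b^2*(8*w + 400) + b*(41*w + 33) - 42*w - 378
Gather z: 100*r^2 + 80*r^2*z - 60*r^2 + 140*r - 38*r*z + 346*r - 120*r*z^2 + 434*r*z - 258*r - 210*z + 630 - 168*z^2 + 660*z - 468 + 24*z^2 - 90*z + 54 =40*r^2 + 228*r + z^2*(-120*r - 144) + z*(80*r^2 + 396*r + 360) + 216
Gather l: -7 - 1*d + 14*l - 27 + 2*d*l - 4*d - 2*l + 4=-5*d + l*(2*d + 12) - 30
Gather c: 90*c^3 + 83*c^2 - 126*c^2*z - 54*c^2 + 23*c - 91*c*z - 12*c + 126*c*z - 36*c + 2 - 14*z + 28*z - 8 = 90*c^3 + c^2*(29 - 126*z) + c*(35*z - 25) + 14*z - 6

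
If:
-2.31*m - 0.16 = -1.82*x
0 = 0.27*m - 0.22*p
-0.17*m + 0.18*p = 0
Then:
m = 0.00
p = 0.00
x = 0.09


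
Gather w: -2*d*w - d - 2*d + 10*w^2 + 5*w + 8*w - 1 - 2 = -3*d + 10*w^2 + w*(13 - 2*d) - 3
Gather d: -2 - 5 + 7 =0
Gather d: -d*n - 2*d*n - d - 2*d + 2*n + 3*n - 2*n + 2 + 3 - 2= d*(-3*n - 3) + 3*n + 3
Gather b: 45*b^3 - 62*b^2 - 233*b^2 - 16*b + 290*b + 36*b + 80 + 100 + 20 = 45*b^3 - 295*b^2 + 310*b + 200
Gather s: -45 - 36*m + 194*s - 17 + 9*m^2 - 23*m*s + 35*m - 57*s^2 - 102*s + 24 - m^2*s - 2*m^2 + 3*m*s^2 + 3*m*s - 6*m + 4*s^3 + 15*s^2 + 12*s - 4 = 7*m^2 - 7*m + 4*s^3 + s^2*(3*m - 42) + s*(-m^2 - 20*m + 104) - 42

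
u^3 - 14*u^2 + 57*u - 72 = (u - 8)*(u - 3)^2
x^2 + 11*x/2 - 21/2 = (x - 3/2)*(x + 7)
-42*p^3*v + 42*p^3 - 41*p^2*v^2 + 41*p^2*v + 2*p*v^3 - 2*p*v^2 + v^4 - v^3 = (-6*p + v)*(p + v)*(7*p + v)*(v - 1)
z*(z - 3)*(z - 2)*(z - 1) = z^4 - 6*z^3 + 11*z^2 - 6*z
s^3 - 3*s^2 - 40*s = s*(s - 8)*(s + 5)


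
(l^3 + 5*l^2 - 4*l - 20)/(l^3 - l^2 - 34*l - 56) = (l^2 + 3*l - 10)/(l^2 - 3*l - 28)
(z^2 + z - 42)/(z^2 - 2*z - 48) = (-z^2 - z + 42)/(-z^2 + 2*z + 48)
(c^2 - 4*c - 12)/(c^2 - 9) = (c^2 - 4*c - 12)/(c^2 - 9)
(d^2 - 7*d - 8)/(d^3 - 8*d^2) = (d + 1)/d^2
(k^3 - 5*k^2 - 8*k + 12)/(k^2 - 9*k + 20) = (k^3 - 5*k^2 - 8*k + 12)/(k^2 - 9*k + 20)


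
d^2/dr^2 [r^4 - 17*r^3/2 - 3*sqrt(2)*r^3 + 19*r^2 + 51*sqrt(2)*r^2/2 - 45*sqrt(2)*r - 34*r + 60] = 12*r^2 - 51*r - 18*sqrt(2)*r + 38 + 51*sqrt(2)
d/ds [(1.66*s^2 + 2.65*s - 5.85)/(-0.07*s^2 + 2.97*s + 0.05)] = (5.1157*s^2 - 0.653*s + 17.507)/(0.0049*s^4 - 0.4158*s^3 + 8.8139*s^2 + 0.297*s + 0.0025)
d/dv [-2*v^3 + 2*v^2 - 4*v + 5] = -6*v^2 + 4*v - 4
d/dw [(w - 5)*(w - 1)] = 2*w - 6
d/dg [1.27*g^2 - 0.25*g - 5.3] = 2.54*g - 0.25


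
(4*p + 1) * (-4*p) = -16*p^2 - 4*p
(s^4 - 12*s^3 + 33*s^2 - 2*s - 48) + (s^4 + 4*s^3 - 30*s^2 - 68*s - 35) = 2*s^4 - 8*s^3 + 3*s^2 - 70*s - 83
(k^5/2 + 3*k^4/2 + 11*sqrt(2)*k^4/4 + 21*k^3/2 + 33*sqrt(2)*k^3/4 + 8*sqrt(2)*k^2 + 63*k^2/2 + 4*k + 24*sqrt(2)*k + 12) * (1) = k^5/2 + 3*k^4/2 + 11*sqrt(2)*k^4/4 + 21*k^3/2 + 33*sqrt(2)*k^3/4 + 8*sqrt(2)*k^2 + 63*k^2/2 + 4*k + 24*sqrt(2)*k + 12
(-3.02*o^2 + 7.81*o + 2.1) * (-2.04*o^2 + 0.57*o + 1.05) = 6.1608*o^4 - 17.6538*o^3 - 3.0033*o^2 + 9.3975*o + 2.205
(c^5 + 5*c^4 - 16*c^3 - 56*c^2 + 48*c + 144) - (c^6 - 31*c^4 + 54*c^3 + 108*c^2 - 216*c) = -c^6 + c^5 + 36*c^4 - 70*c^3 - 164*c^2 + 264*c + 144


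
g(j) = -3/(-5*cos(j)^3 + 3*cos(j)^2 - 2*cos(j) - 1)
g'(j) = -3*(-15*sin(j)*cos(j)^2 + 6*sin(j)*cos(j) - 2*sin(j))/(-5*cos(j)^3 + 3*cos(j)^2 - 2*cos(j) - 1)^2 = 3*(15*cos(j)^2 - 6*cos(j) + 2)*sin(j)/(5*cos(j)^3 - 3*cos(j)^2 + 2*cos(j) + 1)^2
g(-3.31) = -0.35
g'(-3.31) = 0.15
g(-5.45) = 1.20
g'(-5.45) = 1.67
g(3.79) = -0.60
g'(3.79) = -1.17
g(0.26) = 0.65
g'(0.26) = 0.37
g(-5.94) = 0.68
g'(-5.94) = 0.50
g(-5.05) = 1.98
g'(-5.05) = 2.05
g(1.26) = 2.04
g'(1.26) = 2.06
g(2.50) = -0.59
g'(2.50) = 1.13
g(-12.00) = 0.84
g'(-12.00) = 0.97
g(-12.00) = 0.84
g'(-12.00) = 0.97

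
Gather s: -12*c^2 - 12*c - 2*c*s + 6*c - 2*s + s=-12*c^2 - 6*c + s*(-2*c - 1)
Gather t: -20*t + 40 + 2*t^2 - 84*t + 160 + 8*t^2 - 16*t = 10*t^2 - 120*t + 200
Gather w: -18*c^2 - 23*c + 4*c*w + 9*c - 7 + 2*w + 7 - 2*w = -18*c^2 + 4*c*w - 14*c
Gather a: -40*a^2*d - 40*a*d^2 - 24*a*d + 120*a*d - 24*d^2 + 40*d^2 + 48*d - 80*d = -40*a^2*d + a*(-40*d^2 + 96*d) + 16*d^2 - 32*d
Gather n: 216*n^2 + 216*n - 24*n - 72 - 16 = 216*n^2 + 192*n - 88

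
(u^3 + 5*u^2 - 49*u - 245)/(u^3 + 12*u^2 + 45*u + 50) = (u^2 - 49)/(u^2 + 7*u + 10)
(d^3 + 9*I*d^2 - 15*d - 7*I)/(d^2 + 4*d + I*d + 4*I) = (d^2 + 8*I*d - 7)/(d + 4)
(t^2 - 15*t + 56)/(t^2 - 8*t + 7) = (t - 8)/(t - 1)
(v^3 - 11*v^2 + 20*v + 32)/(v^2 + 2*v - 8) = (v^3 - 11*v^2 + 20*v + 32)/(v^2 + 2*v - 8)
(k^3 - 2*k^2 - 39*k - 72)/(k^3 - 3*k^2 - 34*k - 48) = (k + 3)/(k + 2)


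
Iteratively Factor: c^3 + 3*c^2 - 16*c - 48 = (c + 4)*(c^2 - c - 12) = (c - 4)*(c + 4)*(c + 3)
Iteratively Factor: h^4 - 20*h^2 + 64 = (h + 4)*(h^3 - 4*h^2 - 4*h + 16) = (h + 2)*(h + 4)*(h^2 - 6*h + 8) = (h - 2)*(h + 2)*(h + 4)*(h - 4)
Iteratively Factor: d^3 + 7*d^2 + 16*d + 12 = (d + 2)*(d^2 + 5*d + 6) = (d + 2)^2*(d + 3)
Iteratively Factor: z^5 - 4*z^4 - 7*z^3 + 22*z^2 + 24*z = (z)*(z^4 - 4*z^3 - 7*z^2 + 22*z + 24) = z*(z + 2)*(z^3 - 6*z^2 + 5*z + 12) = z*(z - 3)*(z + 2)*(z^2 - 3*z - 4) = z*(z - 4)*(z - 3)*(z + 2)*(z + 1)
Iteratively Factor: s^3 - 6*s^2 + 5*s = (s - 1)*(s^2 - 5*s) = (s - 5)*(s - 1)*(s)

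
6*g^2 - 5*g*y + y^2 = (-3*g + y)*(-2*g + y)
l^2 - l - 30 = (l - 6)*(l + 5)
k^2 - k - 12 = (k - 4)*(k + 3)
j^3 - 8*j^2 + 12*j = j*(j - 6)*(j - 2)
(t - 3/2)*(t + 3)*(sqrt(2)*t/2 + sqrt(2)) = sqrt(2)*t^3/2 + 7*sqrt(2)*t^2/4 - 3*sqrt(2)*t/4 - 9*sqrt(2)/2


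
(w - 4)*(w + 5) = w^2 + w - 20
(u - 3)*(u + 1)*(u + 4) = u^3 + 2*u^2 - 11*u - 12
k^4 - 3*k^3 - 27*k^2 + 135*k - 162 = (k - 3)^3*(k + 6)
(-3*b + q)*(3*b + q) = -9*b^2 + q^2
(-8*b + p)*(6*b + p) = -48*b^2 - 2*b*p + p^2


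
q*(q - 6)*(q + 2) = q^3 - 4*q^2 - 12*q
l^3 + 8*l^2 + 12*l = l*(l + 2)*(l + 6)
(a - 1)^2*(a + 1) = a^3 - a^2 - a + 1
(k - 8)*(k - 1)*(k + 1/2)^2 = k^4 - 8*k^3 - 3*k^2/4 + 23*k/4 + 2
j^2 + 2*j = j*(j + 2)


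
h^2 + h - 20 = (h - 4)*(h + 5)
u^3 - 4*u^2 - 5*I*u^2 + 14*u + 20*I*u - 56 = (u - 4)*(u - 7*I)*(u + 2*I)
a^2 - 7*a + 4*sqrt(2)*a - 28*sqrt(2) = (a - 7)*(a + 4*sqrt(2))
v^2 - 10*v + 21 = (v - 7)*(v - 3)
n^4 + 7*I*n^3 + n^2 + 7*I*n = n*(n - I)*(n + I)*(n + 7*I)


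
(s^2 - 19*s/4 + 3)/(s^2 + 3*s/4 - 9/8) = 2*(s - 4)/(2*s + 3)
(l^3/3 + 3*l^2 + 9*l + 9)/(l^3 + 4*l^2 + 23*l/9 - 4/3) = 3*(l^2 + 6*l + 9)/(9*l^2 + 9*l - 4)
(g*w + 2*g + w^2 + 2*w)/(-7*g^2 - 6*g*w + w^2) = (w + 2)/(-7*g + w)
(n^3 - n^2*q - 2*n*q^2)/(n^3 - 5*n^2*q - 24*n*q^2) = (-n^2 + n*q + 2*q^2)/(-n^2 + 5*n*q + 24*q^2)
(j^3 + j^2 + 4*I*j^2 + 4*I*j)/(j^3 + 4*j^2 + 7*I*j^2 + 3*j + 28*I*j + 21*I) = j*(j + 4*I)/(j^2 + j*(3 + 7*I) + 21*I)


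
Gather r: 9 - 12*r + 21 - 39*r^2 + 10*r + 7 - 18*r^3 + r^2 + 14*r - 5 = -18*r^3 - 38*r^2 + 12*r + 32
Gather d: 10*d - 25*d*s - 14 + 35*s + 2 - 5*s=d*(10 - 25*s) + 30*s - 12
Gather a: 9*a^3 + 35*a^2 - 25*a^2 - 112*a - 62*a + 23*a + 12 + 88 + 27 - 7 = 9*a^3 + 10*a^2 - 151*a + 120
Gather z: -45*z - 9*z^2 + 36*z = -9*z^2 - 9*z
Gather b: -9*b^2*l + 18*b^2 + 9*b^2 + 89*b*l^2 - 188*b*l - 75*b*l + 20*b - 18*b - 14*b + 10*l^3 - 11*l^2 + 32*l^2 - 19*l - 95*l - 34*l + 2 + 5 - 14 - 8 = b^2*(27 - 9*l) + b*(89*l^2 - 263*l - 12) + 10*l^3 + 21*l^2 - 148*l - 15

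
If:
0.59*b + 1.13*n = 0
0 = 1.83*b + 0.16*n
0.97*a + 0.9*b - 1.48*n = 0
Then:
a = 0.00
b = 0.00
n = 0.00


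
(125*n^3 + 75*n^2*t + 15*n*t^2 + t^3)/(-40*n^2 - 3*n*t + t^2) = (25*n^2 + 10*n*t + t^2)/(-8*n + t)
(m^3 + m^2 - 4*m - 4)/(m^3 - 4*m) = (m + 1)/m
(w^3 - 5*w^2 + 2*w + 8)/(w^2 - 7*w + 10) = (w^2 - 3*w - 4)/(w - 5)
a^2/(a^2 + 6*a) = a/(a + 6)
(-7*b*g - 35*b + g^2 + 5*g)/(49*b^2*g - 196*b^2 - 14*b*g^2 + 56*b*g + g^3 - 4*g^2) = (-g - 5)/(7*b*g - 28*b - g^2 + 4*g)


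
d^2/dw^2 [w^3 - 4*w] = 6*w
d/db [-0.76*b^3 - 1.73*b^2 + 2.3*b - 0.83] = -2.28*b^2 - 3.46*b + 2.3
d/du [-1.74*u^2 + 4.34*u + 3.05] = 4.34 - 3.48*u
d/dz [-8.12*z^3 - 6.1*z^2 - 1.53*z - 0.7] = -24.36*z^2 - 12.2*z - 1.53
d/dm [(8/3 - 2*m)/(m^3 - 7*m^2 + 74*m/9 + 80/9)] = 6*(54*m^3 - 297*m^2 + 504*m - 536)/(81*m^6 - 1134*m^5 + 5301*m^4 - 7884*m^3 - 4604*m^2 + 11840*m + 6400)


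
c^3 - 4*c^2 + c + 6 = (c - 3)*(c - 2)*(c + 1)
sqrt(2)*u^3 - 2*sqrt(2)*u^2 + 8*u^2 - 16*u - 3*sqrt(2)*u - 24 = (u - 3)*(u + 4*sqrt(2))*(sqrt(2)*u + sqrt(2))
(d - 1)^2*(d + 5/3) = d^3 - d^2/3 - 7*d/3 + 5/3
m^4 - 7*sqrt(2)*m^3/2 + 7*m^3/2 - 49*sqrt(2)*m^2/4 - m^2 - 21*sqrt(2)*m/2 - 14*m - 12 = (m + 3/2)*(m + 2)*(m - 4*sqrt(2))*(m + sqrt(2)/2)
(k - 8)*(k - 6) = k^2 - 14*k + 48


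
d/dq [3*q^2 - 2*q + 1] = 6*q - 2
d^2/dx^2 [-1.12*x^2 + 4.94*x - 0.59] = -2.24000000000000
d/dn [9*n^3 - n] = 27*n^2 - 1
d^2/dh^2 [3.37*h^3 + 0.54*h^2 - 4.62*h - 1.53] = 20.22*h + 1.08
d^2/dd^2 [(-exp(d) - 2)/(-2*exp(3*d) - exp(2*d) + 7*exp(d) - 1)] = (16*exp(6*d) + 78*exp(5*d) + 101*exp(4*d) - 67*exp(3*d) - 84*exp(2*d) + 97*exp(d) + 15)*exp(d)/(8*exp(9*d) + 12*exp(8*d) - 78*exp(7*d) - 71*exp(6*d) + 285*exp(5*d) + 66*exp(4*d) - 379*exp(3*d) + 150*exp(2*d) - 21*exp(d) + 1)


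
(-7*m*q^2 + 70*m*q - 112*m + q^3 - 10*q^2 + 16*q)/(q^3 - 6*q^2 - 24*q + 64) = (-7*m + q)/(q + 4)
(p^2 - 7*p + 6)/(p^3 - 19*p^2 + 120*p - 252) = (p - 1)/(p^2 - 13*p + 42)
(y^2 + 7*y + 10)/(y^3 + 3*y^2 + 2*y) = (y + 5)/(y*(y + 1))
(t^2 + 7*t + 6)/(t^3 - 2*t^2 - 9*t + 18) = (t^2 + 7*t + 6)/(t^3 - 2*t^2 - 9*t + 18)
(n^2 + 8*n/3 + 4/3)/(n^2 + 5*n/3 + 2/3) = (n + 2)/(n + 1)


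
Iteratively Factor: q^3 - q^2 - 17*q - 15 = (q - 5)*(q^2 + 4*q + 3) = (q - 5)*(q + 1)*(q + 3)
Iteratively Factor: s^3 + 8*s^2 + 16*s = (s + 4)*(s^2 + 4*s) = (s + 4)^2*(s)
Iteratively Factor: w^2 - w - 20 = (w - 5)*(w + 4)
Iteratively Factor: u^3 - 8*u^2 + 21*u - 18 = (u - 3)*(u^2 - 5*u + 6) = (u - 3)^2*(u - 2)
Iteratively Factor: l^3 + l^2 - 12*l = (l + 4)*(l^2 - 3*l) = l*(l + 4)*(l - 3)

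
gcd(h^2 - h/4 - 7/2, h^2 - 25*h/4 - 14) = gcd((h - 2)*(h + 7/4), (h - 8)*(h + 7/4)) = h + 7/4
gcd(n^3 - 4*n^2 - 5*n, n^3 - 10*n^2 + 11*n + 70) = n - 5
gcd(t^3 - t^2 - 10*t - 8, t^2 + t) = t + 1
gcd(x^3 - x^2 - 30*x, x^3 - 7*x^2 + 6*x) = x^2 - 6*x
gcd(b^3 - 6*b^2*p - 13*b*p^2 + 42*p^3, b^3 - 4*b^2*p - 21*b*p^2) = -b^2 + 4*b*p + 21*p^2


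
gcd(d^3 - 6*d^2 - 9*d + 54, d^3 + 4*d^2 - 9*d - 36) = d^2 - 9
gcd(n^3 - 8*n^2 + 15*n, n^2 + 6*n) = n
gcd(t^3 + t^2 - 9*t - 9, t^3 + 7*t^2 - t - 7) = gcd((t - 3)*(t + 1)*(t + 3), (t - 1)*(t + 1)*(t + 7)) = t + 1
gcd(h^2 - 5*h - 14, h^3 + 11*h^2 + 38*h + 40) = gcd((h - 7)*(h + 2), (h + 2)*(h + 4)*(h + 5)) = h + 2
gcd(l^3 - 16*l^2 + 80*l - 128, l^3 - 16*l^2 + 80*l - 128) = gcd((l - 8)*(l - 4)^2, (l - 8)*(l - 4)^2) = l^3 - 16*l^2 + 80*l - 128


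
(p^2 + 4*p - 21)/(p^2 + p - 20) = (p^2 + 4*p - 21)/(p^2 + p - 20)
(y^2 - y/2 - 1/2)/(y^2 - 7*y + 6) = (y + 1/2)/(y - 6)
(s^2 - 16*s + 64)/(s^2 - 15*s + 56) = (s - 8)/(s - 7)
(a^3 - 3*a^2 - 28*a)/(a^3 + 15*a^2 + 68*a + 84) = a*(a^2 - 3*a - 28)/(a^3 + 15*a^2 + 68*a + 84)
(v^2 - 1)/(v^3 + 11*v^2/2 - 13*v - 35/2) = 2*(v - 1)/(2*v^2 + 9*v - 35)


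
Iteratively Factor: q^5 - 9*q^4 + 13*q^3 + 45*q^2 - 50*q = (q - 1)*(q^4 - 8*q^3 + 5*q^2 + 50*q) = (q - 1)*(q + 2)*(q^3 - 10*q^2 + 25*q) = (q - 5)*(q - 1)*(q + 2)*(q^2 - 5*q) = (q - 5)^2*(q - 1)*(q + 2)*(q)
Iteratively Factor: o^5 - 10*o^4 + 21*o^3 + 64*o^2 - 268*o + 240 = (o - 2)*(o^4 - 8*o^3 + 5*o^2 + 74*o - 120) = (o - 5)*(o - 2)*(o^3 - 3*o^2 - 10*o + 24) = (o - 5)*(o - 2)*(o + 3)*(o^2 - 6*o + 8) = (o - 5)*(o - 4)*(o - 2)*(o + 3)*(o - 2)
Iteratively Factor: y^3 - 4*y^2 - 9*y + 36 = (y - 4)*(y^2 - 9) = (y - 4)*(y + 3)*(y - 3)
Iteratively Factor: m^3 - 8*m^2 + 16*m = (m)*(m^2 - 8*m + 16) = m*(m - 4)*(m - 4)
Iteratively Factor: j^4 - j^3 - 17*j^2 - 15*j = (j)*(j^3 - j^2 - 17*j - 15) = j*(j + 3)*(j^2 - 4*j - 5) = j*(j - 5)*(j + 3)*(j + 1)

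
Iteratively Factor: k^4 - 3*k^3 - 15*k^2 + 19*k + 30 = (k - 5)*(k^3 + 2*k^2 - 5*k - 6) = (k - 5)*(k + 1)*(k^2 + k - 6) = (k - 5)*(k + 1)*(k + 3)*(k - 2)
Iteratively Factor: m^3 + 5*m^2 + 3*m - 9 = (m + 3)*(m^2 + 2*m - 3) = (m - 1)*(m + 3)*(m + 3)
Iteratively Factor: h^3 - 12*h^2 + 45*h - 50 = (h - 5)*(h^2 - 7*h + 10) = (h - 5)*(h - 2)*(h - 5)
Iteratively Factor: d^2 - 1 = (d - 1)*(d + 1)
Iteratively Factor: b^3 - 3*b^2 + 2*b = (b - 2)*(b^2 - b) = b*(b - 2)*(b - 1)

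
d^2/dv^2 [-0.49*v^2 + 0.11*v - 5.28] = -0.980000000000000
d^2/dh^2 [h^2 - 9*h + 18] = 2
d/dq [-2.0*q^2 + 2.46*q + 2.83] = 2.46 - 4.0*q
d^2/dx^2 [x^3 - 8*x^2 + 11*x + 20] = 6*x - 16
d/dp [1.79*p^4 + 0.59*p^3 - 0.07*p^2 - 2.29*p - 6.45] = 7.16*p^3 + 1.77*p^2 - 0.14*p - 2.29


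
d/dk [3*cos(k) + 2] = -3*sin(k)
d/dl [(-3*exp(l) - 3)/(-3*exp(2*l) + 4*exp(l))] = 3*(-3*exp(2*l) - 6*exp(l) + 4)*exp(-l)/(9*exp(2*l) - 24*exp(l) + 16)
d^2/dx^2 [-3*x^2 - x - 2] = -6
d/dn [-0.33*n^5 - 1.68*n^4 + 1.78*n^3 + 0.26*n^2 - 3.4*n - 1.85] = -1.65*n^4 - 6.72*n^3 + 5.34*n^2 + 0.52*n - 3.4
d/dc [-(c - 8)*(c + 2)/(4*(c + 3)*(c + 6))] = (-15*c^2 - 68*c - 36)/(4*(c^4 + 18*c^3 + 117*c^2 + 324*c + 324))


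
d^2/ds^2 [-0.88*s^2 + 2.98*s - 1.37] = -1.76000000000000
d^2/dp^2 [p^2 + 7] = 2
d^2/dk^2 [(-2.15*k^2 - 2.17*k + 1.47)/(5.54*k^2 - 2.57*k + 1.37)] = (-194.424084*k^3 + 368.608332*k^2 - 26.7582*k - 26.246982)/(170.031464*k^6 - 236.632236*k^5 + 235.915914*k^4 - 134.009309*k^3 + 58.340217*k^2 - 14.470899*k + 2.571353)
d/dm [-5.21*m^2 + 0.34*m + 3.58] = 0.34 - 10.42*m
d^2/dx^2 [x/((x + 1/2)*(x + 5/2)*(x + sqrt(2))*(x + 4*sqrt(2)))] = 8*(96*x^7 + 384*x^6 + 640*sqrt(2)*x^6 + 2160*sqrt(2)*x^5 + 3276*x^5 + 4080*sqrt(2)*x^4 + 7380*x^4 + 2220*sqrt(2)*x^3 + 4817*x^3 - 4800*sqrt(2)*x^2 - 2880*x^2 - 7200*sqrt(2)*x - 4440*x - 3840 - 1000*sqrt(2))/(64*x^12 + 576*x^11 + 960*sqrt(2)*x^11 + 8640*sqrt(2)*x^10 + 13104*x^10 + 60880*sqrt(2)*x^9 + 103392*x^9 + 433980*x^8 + 329760*sqrt(2)*x^8 + 1353924*x^7 + 1062660*sqrt(2)*x^7 + 2118780*sqrt(2)*x^6 + 3200389*x^6 + 3096555*sqrt(2)*x^5 + 4861368*x^5 + 4453686*x^4 + 3482280*sqrt(2)*x^4 + 2874816*x^3 + 2422850*sqrt(2)*x^3 + 864000*sqrt(2)*x^2 + 1433520*x^2 + 120000*sqrt(2)*x + 460800*x + 64000)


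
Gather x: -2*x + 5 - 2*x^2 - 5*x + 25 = -2*x^2 - 7*x + 30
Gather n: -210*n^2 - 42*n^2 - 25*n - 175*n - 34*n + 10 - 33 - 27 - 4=-252*n^2 - 234*n - 54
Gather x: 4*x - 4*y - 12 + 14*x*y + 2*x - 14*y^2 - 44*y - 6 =x*(14*y + 6) - 14*y^2 - 48*y - 18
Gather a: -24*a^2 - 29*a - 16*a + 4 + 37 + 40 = -24*a^2 - 45*a + 81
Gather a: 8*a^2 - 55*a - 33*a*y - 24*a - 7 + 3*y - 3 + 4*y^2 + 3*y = 8*a^2 + a*(-33*y - 79) + 4*y^2 + 6*y - 10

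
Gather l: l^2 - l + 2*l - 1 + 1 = l^2 + l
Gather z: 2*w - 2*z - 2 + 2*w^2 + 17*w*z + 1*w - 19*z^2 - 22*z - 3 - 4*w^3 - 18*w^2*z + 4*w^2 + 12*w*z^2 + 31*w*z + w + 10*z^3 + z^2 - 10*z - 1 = -4*w^3 + 6*w^2 + 4*w + 10*z^3 + z^2*(12*w - 18) + z*(-18*w^2 + 48*w - 34) - 6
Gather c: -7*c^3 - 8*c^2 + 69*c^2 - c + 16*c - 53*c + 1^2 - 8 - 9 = -7*c^3 + 61*c^2 - 38*c - 16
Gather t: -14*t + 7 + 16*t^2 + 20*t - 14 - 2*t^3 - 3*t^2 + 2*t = -2*t^3 + 13*t^2 + 8*t - 7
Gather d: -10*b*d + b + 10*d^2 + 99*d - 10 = b + 10*d^2 + d*(99 - 10*b) - 10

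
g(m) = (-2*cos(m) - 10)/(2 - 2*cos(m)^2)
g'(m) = 2*sin(m)/(2 - 2*cos(m)^2) - 4*(-2*cos(m) - 10)*sin(m)*cos(m)/(2 - 2*cos(m)^2)^2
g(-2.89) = -65.05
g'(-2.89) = 502.14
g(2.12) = -6.16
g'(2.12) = -6.36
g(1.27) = -5.81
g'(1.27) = 4.65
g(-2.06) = -5.81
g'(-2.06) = 5.06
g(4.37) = -5.26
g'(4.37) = 2.69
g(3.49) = -34.83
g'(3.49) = 188.88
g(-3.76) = -12.45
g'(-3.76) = -33.28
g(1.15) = -6.49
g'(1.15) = 6.91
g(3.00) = -201.36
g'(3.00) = -2818.06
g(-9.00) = -24.07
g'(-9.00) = 104.02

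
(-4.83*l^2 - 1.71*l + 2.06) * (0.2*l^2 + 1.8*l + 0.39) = -0.966*l^4 - 9.036*l^3 - 4.5497*l^2 + 3.0411*l + 0.8034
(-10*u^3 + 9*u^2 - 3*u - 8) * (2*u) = -20*u^4 + 18*u^3 - 6*u^2 - 16*u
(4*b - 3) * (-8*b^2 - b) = -32*b^3 + 20*b^2 + 3*b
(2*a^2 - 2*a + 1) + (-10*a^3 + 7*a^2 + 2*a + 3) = -10*a^3 + 9*a^2 + 4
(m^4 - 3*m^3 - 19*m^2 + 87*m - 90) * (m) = m^5 - 3*m^4 - 19*m^3 + 87*m^2 - 90*m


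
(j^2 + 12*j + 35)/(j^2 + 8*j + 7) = (j + 5)/(j + 1)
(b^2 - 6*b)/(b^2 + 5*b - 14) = b*(b - 6)/(b^2 + 5*b - 14)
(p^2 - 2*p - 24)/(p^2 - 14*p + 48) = (p + 4)/(p - 8)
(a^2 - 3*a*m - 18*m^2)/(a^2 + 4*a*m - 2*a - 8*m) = (a^2 - 3*a*m - 18*m^2)/(a^2 + 4*a*m - 2*a - 8*m)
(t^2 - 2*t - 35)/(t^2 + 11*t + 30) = (t - 7)/(t + 6)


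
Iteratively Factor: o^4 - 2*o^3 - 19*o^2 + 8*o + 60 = (o + 3)*(o^3 - 5*o^2 - 4*o + 20) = (o - 5)*(o + 3)*(o^2 - 4) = (o - 5)*(o + 2)*(o + 3)*(o - 2)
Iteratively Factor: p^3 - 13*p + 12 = (p - 3)*(p^2 + 3*p - 4) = (p - 3)*(p + 4)*(p - 1)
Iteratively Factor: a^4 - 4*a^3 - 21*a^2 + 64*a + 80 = (a - 5)*(a^3 + a^2 - 16*a - 16) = (a - 5)*(a + 1)*(a^2 - 16) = (a - 5)*(a + 1)*(a + 4)*(a - 4)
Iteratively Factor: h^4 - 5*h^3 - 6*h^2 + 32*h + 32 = (h + 1)*(h^3 - 6*h^2 + 32) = (h - 4)*(h + 1)*(h^2 - 2*h - 8) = (h - 4)^2*(h + 1)*(h + 2)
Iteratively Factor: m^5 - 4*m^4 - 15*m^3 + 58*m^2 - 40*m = (m - 2)*(m^4 - 2*m^3 - 19*m^2 + 20*m) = m*(m - 2)*(m^3 - 2*m^2 - 19*m + 20) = m*(m - 5)*(m - 2)*(m^2 + 3*m - 4) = m*(m - 5)*(m - 2)*(m - 1)*(m + 4)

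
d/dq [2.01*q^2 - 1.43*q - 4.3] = 4.02*q - 1.43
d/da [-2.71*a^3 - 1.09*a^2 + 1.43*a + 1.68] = -8.13*a^2 - 2.18*a + 1.43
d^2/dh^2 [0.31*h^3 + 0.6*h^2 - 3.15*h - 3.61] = 1.86*h + 1.2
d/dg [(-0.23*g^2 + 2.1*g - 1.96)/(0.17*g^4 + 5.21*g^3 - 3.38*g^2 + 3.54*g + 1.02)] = (0.0782*g^5 + 0.1273*g^4 - 20.5492*g^3 + 36.9186*g^2 - 13.7188*g + 9.0804)/(0.0289*g^8 + 1.7714*g^7 + 25.9949*g^6 - 34.016*g^5 + 48.658*g^4 - 13.302*g^3 + 5.6364*g^2 + 7.2216*g + 1.0404)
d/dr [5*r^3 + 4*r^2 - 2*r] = 15*r^2 + 8*r - 2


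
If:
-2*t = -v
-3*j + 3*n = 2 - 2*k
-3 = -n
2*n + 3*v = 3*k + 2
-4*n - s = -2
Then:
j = 2*v/3 + 29/9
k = v + 4/3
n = 3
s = -10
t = v/2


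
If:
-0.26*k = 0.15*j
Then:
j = -1.73333333333333*k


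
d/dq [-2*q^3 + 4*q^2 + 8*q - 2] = -6*q^2 + 8*q + 8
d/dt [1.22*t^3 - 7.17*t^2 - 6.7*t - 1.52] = 3.66*t^2 - 14.34*t - 6.7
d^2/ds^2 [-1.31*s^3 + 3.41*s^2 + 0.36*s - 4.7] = 6.82 - 7.86*s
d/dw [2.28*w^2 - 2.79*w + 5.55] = 4.56*w - 2.79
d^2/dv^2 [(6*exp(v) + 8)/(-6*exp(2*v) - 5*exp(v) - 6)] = (-216*exp(4*v) - 972*exp(3*v) + 576*exp(2*v) + 1132*exp(v) + 24)*exp(v)/(216*exp(6*v) + 540*exp(5*v) + 1098*exp(4*v) + 1205*exp(3*v) + 1098*exp(2*v) + 540*exp(v) + 216)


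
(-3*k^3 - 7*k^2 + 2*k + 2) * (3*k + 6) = -9*k^4 - 39*k^3 - 36*k^2 + 18*k + 12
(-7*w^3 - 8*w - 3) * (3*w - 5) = -21*w^4 + 35*w^3 - 24*w^2 + 31*w + 15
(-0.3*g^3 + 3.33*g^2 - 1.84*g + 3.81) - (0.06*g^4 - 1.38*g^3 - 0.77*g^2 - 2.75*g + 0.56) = -0.06*g^4 + 1.08*g^3 + 4.1*g^2 + 0.91*g + 3.25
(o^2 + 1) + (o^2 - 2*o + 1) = 2*o^2 - 2*o + 2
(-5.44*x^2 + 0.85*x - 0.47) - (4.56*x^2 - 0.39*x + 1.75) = -10.0*x^2 + 1.24*x - 2.22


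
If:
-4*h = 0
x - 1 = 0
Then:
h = 0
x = 1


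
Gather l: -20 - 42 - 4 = -66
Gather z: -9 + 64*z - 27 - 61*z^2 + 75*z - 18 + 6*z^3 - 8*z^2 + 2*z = 6*z^3 - 69*z^2 + 141*z - 54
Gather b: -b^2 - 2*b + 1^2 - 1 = -b^2 - 2*b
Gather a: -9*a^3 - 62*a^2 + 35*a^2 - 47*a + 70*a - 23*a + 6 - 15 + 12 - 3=-9*a^3 - 27*a^2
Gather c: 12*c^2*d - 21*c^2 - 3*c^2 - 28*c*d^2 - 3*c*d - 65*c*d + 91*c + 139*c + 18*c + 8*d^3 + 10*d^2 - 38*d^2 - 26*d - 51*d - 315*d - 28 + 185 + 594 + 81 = c^2*(12*d - 24) + c*(-28*d^2 - 68*d + 248) + 8*d^3 - 28*d^2 - 392*d + 832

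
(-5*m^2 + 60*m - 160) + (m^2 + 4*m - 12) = -4*m^2 + 64*m - 172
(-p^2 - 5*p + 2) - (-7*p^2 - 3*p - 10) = 6*p^2 - 2*p + 12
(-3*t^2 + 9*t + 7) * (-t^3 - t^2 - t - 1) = 3*t^5 - 6*t^4 - 13*t^3 - 13*t^2 - 16*t - 7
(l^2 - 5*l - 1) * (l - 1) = l^3 - 6*l^2 + 4*l + 1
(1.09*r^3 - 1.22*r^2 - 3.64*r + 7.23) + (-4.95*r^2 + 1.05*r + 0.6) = 1.09*r^3 - 6.17*r^2 - 2.59*r + 7.83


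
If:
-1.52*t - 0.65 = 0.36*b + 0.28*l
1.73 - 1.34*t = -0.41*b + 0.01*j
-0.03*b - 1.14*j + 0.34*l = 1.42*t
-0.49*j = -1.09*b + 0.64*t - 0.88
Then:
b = -1.46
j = -2.57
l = -5.14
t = 0.86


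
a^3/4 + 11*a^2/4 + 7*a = a*(a/4 + 1)*(a + 7)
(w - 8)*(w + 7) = w^2 - w - 56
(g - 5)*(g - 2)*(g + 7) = g^3 - 39*g + 70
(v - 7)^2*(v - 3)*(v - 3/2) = v^4 - 37*v^3/2 + 233*v^2/2 - 567*v/2 + 441/2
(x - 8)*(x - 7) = x^2 - 15*x + 56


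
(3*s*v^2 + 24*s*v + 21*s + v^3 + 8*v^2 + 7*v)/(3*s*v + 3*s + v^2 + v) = v + 7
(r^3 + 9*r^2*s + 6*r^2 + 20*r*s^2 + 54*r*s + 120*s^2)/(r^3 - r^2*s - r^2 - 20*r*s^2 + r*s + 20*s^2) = (r^2 + 5*r*s + 6*r + 30*s)/(r^2 - 5*r*s - r + 5*s)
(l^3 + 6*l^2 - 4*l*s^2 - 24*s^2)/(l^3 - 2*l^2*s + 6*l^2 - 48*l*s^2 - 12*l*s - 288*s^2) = (-l^2 + 4*s^2)/(-l^2 + 2*l*s + 48*s^2)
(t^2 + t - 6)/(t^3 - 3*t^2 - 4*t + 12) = (t + 3)/(t^2 - t - 6)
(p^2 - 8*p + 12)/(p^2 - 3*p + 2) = (p - 6)/(p - 1)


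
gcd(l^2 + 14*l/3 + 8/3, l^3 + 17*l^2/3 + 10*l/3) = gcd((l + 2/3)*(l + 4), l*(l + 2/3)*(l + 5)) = l + 2/3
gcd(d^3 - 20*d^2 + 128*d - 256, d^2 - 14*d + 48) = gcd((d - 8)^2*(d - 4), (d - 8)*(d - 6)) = d - 8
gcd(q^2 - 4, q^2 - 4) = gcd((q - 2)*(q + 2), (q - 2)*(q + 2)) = q^2 - 4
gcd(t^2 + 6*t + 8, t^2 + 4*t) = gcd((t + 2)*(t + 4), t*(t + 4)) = t + 4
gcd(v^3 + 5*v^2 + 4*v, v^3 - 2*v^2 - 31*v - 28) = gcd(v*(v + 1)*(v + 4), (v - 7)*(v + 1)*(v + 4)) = v^2 + 5*v + 4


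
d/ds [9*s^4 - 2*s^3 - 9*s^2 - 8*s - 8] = 36*s^3 - 6*s^2 - 18*s - 8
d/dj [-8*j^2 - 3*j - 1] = -16*j - 3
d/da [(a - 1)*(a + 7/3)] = 2*a + 4/3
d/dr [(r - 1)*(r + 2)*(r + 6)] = 3*r^2 + 14*r + 4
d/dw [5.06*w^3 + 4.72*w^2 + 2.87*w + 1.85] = 15.18*w^2 + 9.44*w + 2.87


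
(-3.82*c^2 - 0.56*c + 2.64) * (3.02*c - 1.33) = -11.5364*c^3 + 3.3894*c^2 + 8.7176*c - 3.5112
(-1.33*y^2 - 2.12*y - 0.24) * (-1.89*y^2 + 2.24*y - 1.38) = 2.5137*y^4 + 1.0276*y^3 - 2.4598*y^2 + 2.388*y + 0.3312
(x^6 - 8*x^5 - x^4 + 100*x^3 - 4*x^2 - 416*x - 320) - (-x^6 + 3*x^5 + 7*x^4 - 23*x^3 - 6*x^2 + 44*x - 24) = 2*x^6 - 11*x^5 - 8*x^4 + 123*x^3 + 2*x^2 - 460*x - 296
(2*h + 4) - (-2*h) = 4*h + 4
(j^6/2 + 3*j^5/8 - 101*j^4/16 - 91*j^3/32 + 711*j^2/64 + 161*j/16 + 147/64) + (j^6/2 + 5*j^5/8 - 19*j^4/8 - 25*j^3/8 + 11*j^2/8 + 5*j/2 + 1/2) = j^6 + j^5 - 139*j^4/16 - 191*j^3/32 + 799*j^2/64 + 201*j/16 + 179/64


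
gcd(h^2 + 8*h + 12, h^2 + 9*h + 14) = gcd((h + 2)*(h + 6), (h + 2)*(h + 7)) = h + 2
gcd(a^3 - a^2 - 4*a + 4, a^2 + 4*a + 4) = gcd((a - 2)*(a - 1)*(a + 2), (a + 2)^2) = a + 2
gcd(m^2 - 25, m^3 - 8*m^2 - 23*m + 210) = m + 5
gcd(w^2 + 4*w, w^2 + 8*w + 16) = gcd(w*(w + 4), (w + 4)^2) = w + 4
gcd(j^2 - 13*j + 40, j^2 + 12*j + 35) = 1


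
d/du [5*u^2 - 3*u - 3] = 10*u - 3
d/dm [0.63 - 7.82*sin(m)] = -7.82*cos(m)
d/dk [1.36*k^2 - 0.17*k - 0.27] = 2.72*k - 0.17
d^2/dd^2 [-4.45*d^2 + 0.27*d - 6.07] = -8.90000000000000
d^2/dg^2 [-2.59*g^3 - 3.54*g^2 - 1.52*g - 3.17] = -15.54*g - 7.08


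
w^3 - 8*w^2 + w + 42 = (w - 7)*(w - 3)*(w + 2)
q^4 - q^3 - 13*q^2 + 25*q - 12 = (q - 3)*(q - 1)^2*(q + 4)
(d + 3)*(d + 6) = d^2 + 9*d + 18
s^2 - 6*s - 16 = (s - 8)*(s + 2)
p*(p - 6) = p^2 - 6*p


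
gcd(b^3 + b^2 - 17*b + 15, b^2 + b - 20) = b + 5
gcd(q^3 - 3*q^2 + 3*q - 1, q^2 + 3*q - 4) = q - 1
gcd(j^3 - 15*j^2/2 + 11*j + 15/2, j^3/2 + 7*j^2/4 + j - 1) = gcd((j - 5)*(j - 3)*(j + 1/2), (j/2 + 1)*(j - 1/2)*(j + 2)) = 1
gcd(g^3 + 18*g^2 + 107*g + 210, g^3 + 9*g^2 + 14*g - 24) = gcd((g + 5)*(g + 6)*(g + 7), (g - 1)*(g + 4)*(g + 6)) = g + 6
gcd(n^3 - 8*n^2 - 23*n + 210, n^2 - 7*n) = n - 7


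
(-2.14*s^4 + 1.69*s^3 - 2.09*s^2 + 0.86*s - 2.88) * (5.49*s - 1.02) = -11.7486*s^5 + 11.4609*s^4 - 13.1979*s^3 + 6.8532*s^2 - 16.6884*s + 2.9376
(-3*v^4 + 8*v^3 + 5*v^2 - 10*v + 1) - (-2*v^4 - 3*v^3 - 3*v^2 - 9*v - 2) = -v^4 + 11*v^3 + 8*v^2 - v + 3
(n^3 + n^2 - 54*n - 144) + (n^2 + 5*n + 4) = n^3 + 2*n^2 - 49*n - 140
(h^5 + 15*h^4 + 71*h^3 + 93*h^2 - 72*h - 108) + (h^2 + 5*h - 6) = h^5 + 15*h^4 + 71*h^3 + 94*h^2 - 67*h - 114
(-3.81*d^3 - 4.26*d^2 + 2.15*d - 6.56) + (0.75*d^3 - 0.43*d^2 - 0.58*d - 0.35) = -3.06*d^3 - 4.69*d^2 + 1.57*d - 6.91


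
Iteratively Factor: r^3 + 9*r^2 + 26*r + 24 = (r + 2)*(r^2 + 7*r + 12) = (r + 2)*(r + 4)*(r + 3)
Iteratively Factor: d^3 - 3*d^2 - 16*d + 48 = (d - 4)*(d^2 + d - 12) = (d - 4)*(d + 4)*(d - 3)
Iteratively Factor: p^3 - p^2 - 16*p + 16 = (p - 4)*(p^2 + 3*p - 4) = (p - 4)*(p - 1)*(p + 4)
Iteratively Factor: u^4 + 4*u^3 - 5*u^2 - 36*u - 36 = (u + 2)*(u^3 + 2*u^2 - 9*u - 18) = (u - 3)*(u + 2)*(u^2 + 5*u + 6) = (u - 3)*(u + 2)^2*(u + 3)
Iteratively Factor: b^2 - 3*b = (b - 3)*(b)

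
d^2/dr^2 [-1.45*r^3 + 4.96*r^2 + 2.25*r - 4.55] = 9.92 - 8.7*r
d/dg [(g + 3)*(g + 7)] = 2*g + 10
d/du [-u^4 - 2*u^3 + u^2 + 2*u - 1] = -4*u^3 - 6*u^2 + 2*u + 2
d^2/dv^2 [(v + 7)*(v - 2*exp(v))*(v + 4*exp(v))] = 2*v^2*exp(v) - 32*v*exp(2*v) + 22*v*exp(v) + 6*v - 256*exp(2*v) + 32*exp(v) + 14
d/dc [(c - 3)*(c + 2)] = 2*c - 1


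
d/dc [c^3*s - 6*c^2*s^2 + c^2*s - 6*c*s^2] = s*(3*c^2 - 12*c*s + 2*c - 6*s)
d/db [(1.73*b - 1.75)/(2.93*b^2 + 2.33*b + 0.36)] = (-5.0689*b^2 + 10.255*b + 4.7003)/(8.5849*b^4 + 13.6538*b^3 + 7.5385*b^2 + 1.6776*b + 0.1296)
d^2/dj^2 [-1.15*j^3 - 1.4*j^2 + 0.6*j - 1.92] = -6.9*j - 2.8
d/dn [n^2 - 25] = 2*n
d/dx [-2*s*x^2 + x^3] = x*(-4*s + 3*x)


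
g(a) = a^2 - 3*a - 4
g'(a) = 2*a - 3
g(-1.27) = 1.42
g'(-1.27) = -5.54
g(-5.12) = 37.57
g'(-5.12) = -13.24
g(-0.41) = -2.60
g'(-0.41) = -3.82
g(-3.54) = 19.15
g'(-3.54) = -10.08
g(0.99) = -5.99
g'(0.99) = -1.02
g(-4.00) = 24.00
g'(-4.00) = -11.00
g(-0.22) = -3.29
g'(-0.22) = -3.44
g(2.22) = -5.73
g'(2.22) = 1.44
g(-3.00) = 14.00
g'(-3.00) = -9.00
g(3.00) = -4.00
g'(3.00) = 3.00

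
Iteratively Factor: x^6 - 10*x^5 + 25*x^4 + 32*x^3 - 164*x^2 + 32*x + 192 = (x - 4)*(x^5 - 6*x^4 + x^3 + 36*x^2 - 20*x - 48) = (x - 4)*(x - 2)*(x^4 - 4*x^3 - 7*x^2 + 22*x + 24) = (x - 4)^2*(x - 2)*(x^3 - 7*x - 6) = (x - 4)^2*(x - 2)*(x + 2)*(x^2 - 2*x - 3) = (x - 4)^2*(x - 3)*(x - 2)*(x + 2)*(x + 1)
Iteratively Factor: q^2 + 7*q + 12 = (q + 3)*(q + 4)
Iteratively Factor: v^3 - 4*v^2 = (v)*(v^2 - 4*v) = v^2*(v - 4)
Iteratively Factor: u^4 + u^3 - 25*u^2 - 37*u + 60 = (u - 5)*(u^3 + 6*u^2 + 5*u - 12) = (u - 5)*(u + 3)*(u^2 + 3*u - 4) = (u - 5)*(u + 3)*(u + 4)*(u - 1)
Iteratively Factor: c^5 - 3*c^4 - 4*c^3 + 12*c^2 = (c - 3)*(c^4 - 4*c^2) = c*(c - 3)*(c^3 - 4*c) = c*(c - 3)*(c + 2)*(c^2 - 2*c) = c*(c - 3)*(c - 2)*(c + 2)*(c)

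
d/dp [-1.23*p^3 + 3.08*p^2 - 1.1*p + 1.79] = -3.69*p^2 + 6.16*p - 1.1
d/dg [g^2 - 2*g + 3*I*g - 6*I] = 2*g - 2 + 3*I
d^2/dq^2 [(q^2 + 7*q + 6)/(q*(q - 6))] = 2*(13*q^3 + 18*q^2 - 108*q + 216)/(q^3*(q^3 - 18*q^2 + 108*q - 216))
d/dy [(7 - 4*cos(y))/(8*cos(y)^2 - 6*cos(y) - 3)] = 2*(-16*cos(y)^2 + 56*cos(y) - 27)*sin(y)/(8*sin(y)^2 + 6*cos(y) - 5)^2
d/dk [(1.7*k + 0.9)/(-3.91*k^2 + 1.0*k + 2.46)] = (6.647*k^2 + 7.038*k + 3.282)/(15.2881*k^4 - 7.82*k^3 - 18.2372*k^2 + 4.92*k + 6.0516)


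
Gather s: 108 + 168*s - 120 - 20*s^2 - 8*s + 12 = -20*s^2 + 160*s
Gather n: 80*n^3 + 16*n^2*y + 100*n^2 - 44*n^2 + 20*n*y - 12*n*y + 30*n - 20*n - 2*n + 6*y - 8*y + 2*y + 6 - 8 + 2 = 80*n^3 + n^2*(16*y + 56) + n*(8*y + 8)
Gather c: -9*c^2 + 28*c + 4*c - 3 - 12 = -9*c^2 + 32*c - 15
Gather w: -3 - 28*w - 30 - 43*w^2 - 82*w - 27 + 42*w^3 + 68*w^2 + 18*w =42*w^3 + 25*w^2 - 92*w - 60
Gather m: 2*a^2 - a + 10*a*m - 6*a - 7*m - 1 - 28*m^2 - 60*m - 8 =2*a^2 - 7*a - 28*m^2 + m*(10*a - 67) - 9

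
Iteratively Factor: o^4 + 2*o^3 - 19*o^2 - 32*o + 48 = (o + 3)*(o^3 - o^2 - 16*o + 16) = (o - 1)*(o + 3)*(o^2 - 16) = (o - 4)*(o - 1)*(o + 3)*(o + 4)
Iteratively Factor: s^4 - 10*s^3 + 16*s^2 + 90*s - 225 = (s + 3)*(s^3 - 13*s^2 + 55*s - 75) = (s - 5)*(s + 3)*(s^2 - 8*s + 15) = (s - 5)*(s - 3)*(s + 3)*(s - 5)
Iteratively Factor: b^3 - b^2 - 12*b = (b - 4)*(b^2 + 3*b) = (b - 4)*(b + 3)*(b)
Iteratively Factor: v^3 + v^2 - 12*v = (v)*(v^2 + v - 12) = v*(v + 4)*(v - 3)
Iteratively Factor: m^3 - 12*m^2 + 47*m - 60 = (m - 3)*(m^2 - 9*m + 20) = (m - 5)*(m - 3)*(m - 4)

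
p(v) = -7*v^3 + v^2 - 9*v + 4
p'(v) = -21*v^2 + 2*v - 9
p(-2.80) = 190.70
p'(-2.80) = -179.24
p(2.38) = -106.12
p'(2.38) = -123.19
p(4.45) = -633.10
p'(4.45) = -415.95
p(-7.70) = 3328.32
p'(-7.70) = -1269.49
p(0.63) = -3.02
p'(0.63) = -16.07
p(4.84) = -809.79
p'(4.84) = -491.26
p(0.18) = 2.37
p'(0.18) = -9.32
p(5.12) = -955.39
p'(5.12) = -549.26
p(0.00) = 4.00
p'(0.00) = -9.00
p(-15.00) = 23989.00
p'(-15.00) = -4764.00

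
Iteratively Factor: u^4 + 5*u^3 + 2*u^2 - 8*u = (u - 1)*(u^3 + 6*u^2 + 8*u) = (u - 1)*(u + 4)*(u^2 + 2*u) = u*(u - 1)*(u + 4)*(u + 2)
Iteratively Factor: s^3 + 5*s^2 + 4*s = (s + 1)*(s^2 + 4*s) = s*(s + 1)*(s + 4)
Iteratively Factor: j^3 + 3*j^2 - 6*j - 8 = (j + 1)*(j^2 + 2*j - 8) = (j - 2)*(j + 1)*(j + 4)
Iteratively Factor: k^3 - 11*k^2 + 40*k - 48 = (k - 4)*(k^2 - 7*k + 12) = (k - 4)^2*(k - 3)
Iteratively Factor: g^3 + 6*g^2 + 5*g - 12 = (g + 4)*(g^2 + 2*g - 3) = (g + 3)*(g + 4)*(g - 1)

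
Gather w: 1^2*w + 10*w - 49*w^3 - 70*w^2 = -49*w^3 - 70*w^2 + 11*w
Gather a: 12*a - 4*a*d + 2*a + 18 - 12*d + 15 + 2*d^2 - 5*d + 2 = a*(14 - 4*d) + 2*d^2 - 17*d + 35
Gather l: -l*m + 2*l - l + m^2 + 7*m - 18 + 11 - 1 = l*(1 - m) + m^2 + 7*m - 8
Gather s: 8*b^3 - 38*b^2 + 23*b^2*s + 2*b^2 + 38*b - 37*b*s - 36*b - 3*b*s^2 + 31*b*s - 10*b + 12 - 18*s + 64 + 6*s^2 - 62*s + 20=8*b^3 - 36*b^2 - 8*b + s^2*(6 - 3*b) + s*(23*b^2 - 6*b - 80) + 96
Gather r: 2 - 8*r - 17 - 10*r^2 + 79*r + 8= -10*r^2 + 71*r - 7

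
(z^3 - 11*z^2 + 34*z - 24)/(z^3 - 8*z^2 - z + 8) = (z^2 - 10*z + 24)/(z^2 - 7*z - 8)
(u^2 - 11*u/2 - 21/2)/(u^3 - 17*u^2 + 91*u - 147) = (u + 3/2)/(u^2 - 10*u + 21)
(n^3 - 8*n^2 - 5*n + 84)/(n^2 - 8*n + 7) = (n^2 - n - 12)/(n - 1)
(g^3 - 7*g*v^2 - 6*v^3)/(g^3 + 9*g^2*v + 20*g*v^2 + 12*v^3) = (g - 3*v)/(g + 6*v)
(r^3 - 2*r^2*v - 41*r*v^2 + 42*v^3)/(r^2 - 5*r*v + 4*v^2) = (r^2 - r*v - 42*v^2)/(r - 4*v)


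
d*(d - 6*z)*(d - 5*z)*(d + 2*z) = d^4 - 9*d^3*z + 8*d^2*z^2 + 60*d*z^3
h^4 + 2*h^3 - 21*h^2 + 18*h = h*(h - 3)*(h - 1)*(h + 6)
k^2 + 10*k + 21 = (k + 3)*(k + 7)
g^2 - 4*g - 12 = (g - 6)*(g + 2)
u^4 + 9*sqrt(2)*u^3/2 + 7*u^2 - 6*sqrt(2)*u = u*(u - sqrt(2)/2)*(u + 2*sqrt(2))*(u + 3*sqrt(2))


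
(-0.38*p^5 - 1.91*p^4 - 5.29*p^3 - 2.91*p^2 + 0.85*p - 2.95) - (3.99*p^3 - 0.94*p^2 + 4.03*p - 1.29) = -0.38*p^5 - 1.91*p^4 - 9.28*p^3 - 1.97*p^2 - 3.18*p - 1.66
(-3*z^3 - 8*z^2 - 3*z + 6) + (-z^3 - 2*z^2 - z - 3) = -4*z^3 - 10*z^2 - 4*z + 3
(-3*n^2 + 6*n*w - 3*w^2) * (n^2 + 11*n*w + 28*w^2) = -3*n^4 - 27*n^3*w - 21*n^2*w^2 + 135*n*w^3 - 84*w^4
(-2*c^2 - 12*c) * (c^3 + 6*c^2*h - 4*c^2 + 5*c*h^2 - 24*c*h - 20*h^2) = -2*c^5 - 12*c^4*h - 4*c^4 - 10*c^3*h^2 - 24*c^3*h + 48*c^3 - 20*c^2*h^2 + 288*c^2*h + 240*c*h^2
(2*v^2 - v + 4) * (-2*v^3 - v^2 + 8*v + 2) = -4*v^5 + 9*v^3 - 8*v^2 + 30*v + 8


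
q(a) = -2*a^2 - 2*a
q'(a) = -4*a - 2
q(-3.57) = -18.35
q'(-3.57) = 12.28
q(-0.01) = 0.02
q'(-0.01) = -1.96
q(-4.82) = -36.82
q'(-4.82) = 17.28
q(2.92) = -22.89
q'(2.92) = -13.68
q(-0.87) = 0.23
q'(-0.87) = 1.48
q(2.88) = -22.35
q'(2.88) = -13.52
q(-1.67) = -2.24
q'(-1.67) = 4.68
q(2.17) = -13.76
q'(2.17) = -10.68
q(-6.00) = -60.00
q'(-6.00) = 22.00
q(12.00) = -312.00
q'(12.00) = -50.00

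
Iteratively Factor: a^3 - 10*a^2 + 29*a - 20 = (a - 1)*(a^2 - 9*a + 20) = (a - 4)*(a - 1)*(a - 5)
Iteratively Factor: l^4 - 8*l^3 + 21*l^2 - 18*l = (l)*(l^3 - 8*l^2 + 21*l - 18) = l*(l - 3)*(l^2 - 5*l + 6) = l*(l - 3)^2*(l - 2)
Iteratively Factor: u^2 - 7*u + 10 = (u - 5)*(u - 2)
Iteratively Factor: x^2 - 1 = (x + 1)*(x - 1)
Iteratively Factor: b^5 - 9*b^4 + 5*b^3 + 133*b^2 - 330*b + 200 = (b - 1)*(b^4 - 8*b^3 - 3*b^2 + 130*b - 200) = (b - 5)*(b - 1)*(b^3 - 3*b^2 - 18*b + 40) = (b - 5)^2*(b - 1)*(b^2 + 2*b - 8) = (b - 5)^2*(b - 1)*(b + 4)*(b - 2)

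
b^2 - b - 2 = (b - 2)*(b + 1)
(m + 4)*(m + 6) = m^2 + 10*m + 24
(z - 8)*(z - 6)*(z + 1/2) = z^3 - 27*z^2/2 + 41*z + 24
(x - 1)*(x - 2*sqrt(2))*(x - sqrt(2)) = x^3 - 3*sqrt(2)*x^2 - x^2 + 4*x + 3*sqrt(2)*x - 4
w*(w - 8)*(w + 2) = w^3 - 6*w^2 - 16*w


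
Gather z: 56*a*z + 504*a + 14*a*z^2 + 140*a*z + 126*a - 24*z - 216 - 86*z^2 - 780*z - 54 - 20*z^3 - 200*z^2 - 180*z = 630*a - 20*z^3 + z^2*(14*a - 286) + z*(196*a - 984) - 270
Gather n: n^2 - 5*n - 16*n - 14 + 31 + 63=n^2 - 21*n + 80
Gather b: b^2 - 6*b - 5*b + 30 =b^2 - 11*b + 30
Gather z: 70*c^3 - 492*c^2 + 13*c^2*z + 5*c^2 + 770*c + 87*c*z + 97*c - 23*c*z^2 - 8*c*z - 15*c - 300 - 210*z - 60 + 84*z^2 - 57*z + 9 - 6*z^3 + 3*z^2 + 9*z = 70*c^3 - 487*c^2 + 852*c - 6*z^3 + z^2*(87 - 23*c) + z*(13*c^2 + 79*c - 258) - 351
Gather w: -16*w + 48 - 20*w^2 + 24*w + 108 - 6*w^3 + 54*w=-6*w^3 - 20*w^2 + 62*w + 156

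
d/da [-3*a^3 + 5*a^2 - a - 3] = -9*a^2 + 10*a - 1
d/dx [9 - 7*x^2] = -14*x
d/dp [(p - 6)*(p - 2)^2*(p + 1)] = 4*p^3 - 27*p^2 + 36*p + 4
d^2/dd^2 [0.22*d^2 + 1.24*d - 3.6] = 0.440000000000000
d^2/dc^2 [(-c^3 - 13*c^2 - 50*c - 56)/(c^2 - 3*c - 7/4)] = 168*(-76*c^3 - 192*c^2 + 177*c - 289)/(64*c^6 - 576*c^5 + 1392*c^4 + 288*c^3 - 2436*c^2 - 1764*c - 343)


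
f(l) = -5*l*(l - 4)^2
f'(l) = -5*l*(2*l - 8) - 5*(l - 4)^2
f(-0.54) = 55.65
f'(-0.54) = -127.57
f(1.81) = -43.40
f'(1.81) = 15.66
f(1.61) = -45.98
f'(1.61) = 9.92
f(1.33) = -47.41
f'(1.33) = -0.13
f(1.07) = -45.93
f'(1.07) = -11.57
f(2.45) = -29.43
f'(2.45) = 25.96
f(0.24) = -16.97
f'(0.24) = -61.66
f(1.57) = -46.35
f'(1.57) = 8.63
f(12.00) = -3840.00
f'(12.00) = -1280.00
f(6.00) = -120.00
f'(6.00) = -140.00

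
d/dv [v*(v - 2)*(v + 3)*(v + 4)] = 4*v^3 + 15*v^2 - 4*v - 24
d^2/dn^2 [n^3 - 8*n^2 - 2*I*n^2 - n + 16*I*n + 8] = 6*n - 16 - 4*I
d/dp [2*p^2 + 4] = 4*p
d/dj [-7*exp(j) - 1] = -7*exp(j)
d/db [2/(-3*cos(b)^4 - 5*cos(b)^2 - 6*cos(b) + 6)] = 4*(-6*cos(b)^3 - 5*cos(b) - 3)*sin(b)/(3*cos(b)^4 + 5*cos(b)^2 + 6*cos(b) - 6)^2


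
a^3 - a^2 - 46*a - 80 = (a - 8)*(a + 2)*(a + 5)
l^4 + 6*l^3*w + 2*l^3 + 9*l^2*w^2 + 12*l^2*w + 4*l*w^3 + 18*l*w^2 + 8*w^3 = (l + 2)*(l + w)^2*(l + 4*w)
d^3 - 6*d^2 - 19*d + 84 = (d - 7)*(d - 3)*(d + 4)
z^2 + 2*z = z*(z + 2)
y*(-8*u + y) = -8*u*y + y^2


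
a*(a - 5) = a^2 - 5*a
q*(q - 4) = q^2 - 4*q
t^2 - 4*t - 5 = (t - 5)*(t + 1)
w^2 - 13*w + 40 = (w - 8)*(w - 5)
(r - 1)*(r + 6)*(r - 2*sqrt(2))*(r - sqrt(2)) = r^4 - 3*sqrt(2)*r^3 + 5*r^3 - 15*sqrt(2)*r^2 - 2*r^2 + 20*r + 18*sqrt(2)*r - 24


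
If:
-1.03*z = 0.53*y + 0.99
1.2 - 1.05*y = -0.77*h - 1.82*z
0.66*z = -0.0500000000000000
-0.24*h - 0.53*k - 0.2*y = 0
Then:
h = -3.73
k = 2.34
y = -1.72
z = -0.08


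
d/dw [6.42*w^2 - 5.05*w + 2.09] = 12.84*w - 5.05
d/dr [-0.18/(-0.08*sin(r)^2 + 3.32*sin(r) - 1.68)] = (0.5976 - 0.0288*sin(r))*cos(r)/(0.08*sin(r)^2 - 3.32*sin(r) + 1.68)^2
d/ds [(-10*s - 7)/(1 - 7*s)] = -59/(7*s - 1)^2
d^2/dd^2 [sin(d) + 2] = -sin(d)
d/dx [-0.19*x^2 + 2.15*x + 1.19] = 2.15 - 0.38*x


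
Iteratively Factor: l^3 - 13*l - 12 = (l - 4)*(l^2 + 4*l + 3) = (l - 4)*(l + 1)*(l + 3)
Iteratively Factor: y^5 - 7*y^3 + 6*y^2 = (y + 3)*(y^4 - 3*y^3 + 2*y^2) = y*(y + 3)*(y^3 - 3*y^2 + 2*y) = y^2*(y + 3)*(y^2 - 3*y + 2) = y^2*(y - 2)*(y + 3)*(y - 1)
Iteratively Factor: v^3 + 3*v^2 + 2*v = (v + 1)*(v^2 + 2*v) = v*(v + 1)*(v + 2)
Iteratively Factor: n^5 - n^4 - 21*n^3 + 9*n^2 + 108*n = (n)*(n^4 - n^3 - 21*n^2 + 9*n + 108) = n*(n - 4)*(n^3 + 3*n^2 - 9*n - 27) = n*(n - 4)*(n + 3)*(n^2 - 9) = n*(n - 4)*(n + 3)^2*(n - 3)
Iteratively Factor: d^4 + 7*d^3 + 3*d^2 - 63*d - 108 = (d - 3)*(d^3 + 10*d^2 + 33*d + 36) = (d - 3)*(d + 4)*(d^2 + 6*d + 9) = (d - 3)*(d + 3)*(d + 4)*(d + 3)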